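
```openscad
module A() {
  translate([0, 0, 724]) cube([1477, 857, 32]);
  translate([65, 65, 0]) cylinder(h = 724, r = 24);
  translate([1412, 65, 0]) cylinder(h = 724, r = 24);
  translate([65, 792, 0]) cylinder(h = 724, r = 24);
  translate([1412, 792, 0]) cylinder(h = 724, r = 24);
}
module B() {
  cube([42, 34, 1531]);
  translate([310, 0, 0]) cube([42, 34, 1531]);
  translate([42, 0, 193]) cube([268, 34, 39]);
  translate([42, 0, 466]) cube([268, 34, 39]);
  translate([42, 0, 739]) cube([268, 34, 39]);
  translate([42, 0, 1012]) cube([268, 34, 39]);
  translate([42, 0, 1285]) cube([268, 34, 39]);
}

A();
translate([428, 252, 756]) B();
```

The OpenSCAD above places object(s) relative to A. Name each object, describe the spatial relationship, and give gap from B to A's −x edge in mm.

A is a table. B is a ladder. The ladder is on top of the table. The gap from the ladder to the table's −x edge is 428 mm.

The ladder's min-x is at 428; the table's min-x is 0; gap = 428 mm.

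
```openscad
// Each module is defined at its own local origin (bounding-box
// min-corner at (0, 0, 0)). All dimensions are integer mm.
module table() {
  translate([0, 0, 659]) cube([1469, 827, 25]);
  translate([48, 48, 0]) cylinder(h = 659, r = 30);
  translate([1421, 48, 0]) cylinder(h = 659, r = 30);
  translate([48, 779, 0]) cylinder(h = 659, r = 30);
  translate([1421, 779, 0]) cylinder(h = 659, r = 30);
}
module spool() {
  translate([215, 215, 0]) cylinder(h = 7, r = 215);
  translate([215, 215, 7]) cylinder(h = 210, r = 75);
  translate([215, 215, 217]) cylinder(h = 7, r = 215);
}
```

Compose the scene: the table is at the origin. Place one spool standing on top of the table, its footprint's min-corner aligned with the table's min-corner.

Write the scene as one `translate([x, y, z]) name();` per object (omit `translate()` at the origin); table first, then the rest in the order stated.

table();
translate([0, 0, 684]) spool();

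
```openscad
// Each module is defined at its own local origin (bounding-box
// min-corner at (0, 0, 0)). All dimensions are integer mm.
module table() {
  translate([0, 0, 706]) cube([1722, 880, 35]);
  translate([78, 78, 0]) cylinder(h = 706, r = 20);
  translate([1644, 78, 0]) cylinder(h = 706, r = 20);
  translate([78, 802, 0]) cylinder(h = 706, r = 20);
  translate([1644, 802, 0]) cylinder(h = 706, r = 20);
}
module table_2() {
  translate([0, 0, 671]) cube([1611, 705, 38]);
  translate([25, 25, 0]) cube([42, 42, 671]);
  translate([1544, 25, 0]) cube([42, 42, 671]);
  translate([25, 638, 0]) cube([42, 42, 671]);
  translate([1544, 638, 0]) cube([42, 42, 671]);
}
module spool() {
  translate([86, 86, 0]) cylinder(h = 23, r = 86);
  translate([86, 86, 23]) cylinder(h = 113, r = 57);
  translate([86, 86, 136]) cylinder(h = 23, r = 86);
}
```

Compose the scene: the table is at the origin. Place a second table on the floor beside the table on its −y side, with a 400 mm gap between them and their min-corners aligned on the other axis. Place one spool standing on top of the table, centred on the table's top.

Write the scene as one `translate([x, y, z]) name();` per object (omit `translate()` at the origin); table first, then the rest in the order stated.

table();
translate([0, -1105, 0]) table_2();
translate([775, 354, 741]) spool();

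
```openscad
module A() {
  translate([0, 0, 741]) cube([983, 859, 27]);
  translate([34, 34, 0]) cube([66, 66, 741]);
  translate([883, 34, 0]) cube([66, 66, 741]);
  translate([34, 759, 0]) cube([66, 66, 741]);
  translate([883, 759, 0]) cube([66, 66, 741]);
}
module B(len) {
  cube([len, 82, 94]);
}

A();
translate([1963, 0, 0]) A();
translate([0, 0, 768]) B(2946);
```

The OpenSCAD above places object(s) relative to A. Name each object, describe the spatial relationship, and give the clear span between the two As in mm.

Second table starts at x = 1963; first ends at x = 983; clear span = 1963 − 983 = 980 mm.

A is a table. B is a beam. A beam spans the tops of two tables. The clear span between the two tables is 980 mm.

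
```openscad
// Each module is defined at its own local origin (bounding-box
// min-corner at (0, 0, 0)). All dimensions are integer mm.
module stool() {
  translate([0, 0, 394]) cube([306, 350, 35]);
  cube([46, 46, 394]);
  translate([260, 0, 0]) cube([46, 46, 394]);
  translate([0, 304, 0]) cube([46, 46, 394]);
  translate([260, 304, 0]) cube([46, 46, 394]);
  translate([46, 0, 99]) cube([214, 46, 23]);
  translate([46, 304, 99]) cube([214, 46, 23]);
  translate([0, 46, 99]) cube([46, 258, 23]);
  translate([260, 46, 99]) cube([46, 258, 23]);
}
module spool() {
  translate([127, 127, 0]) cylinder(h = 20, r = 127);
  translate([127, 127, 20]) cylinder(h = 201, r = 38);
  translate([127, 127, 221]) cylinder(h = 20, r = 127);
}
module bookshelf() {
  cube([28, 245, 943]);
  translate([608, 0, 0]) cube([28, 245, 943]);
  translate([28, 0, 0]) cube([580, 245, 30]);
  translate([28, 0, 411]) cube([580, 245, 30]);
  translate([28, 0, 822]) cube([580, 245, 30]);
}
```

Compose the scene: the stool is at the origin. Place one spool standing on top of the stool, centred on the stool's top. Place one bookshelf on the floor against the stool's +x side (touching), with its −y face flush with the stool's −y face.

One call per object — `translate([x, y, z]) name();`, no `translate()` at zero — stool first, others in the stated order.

stool();
translate([26, 48, 429]) spool();
translate([306, 0, 0]) bookshelf();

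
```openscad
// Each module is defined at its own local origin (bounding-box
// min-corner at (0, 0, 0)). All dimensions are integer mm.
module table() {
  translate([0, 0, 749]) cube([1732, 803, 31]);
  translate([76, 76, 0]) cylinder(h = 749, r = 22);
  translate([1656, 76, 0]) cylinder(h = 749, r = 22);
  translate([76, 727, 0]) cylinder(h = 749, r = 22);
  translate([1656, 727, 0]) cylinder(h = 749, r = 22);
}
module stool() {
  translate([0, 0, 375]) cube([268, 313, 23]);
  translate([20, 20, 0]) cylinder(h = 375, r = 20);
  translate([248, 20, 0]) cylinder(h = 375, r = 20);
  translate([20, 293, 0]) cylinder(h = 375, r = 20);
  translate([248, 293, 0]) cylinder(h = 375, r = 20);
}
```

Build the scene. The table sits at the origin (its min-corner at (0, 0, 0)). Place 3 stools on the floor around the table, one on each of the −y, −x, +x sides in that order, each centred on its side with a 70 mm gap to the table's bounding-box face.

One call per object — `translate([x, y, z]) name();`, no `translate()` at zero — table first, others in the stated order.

table();
translate([732, -383, 0]) stool();
translate([-338, 245, 0]) stool();
translate([1802, 245, 0]) stool();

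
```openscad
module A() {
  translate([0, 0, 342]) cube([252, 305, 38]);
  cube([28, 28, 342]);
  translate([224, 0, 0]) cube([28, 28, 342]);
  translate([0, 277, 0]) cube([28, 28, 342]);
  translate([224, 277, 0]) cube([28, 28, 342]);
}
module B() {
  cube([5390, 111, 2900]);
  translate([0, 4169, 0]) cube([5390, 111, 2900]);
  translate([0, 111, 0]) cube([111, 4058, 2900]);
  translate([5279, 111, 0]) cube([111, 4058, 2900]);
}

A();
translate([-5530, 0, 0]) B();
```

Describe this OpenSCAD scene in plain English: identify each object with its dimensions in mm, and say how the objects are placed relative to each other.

A is a simple wooden stool: a rectangular seat 252 mm (x) by 305 mm (y), 38 mm thick, top face at z = 380 mm, on four square legs, each 28×28 mm in cross-section. The legs rest on z = 0, each flush with a corner of the seat.

B is the wall frame of a small rectangular building: four walls, each 2900 mm tall and 111 mm thick, enclosing a footprint 5390 mm (x) by 4280 mm (y) outside-to-outside, with no floor or roof. The front and back walls (the −y and +y sides) span the full width; the two side walls fit between them.

The house frame is on the floor beside the stool on its −x side.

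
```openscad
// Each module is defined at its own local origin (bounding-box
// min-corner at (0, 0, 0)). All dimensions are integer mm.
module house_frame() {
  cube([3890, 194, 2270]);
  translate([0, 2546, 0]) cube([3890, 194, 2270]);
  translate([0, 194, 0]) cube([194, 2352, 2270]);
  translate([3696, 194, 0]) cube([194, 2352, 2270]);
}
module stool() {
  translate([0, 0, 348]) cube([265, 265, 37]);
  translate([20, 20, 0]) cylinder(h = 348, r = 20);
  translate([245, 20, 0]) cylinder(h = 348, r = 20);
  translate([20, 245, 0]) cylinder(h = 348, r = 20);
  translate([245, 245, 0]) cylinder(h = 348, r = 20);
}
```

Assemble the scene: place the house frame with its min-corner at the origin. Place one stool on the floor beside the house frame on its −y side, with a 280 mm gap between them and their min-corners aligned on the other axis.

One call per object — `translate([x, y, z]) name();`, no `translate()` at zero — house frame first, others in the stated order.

house_frame();
translate([0, -545, 0]) stool();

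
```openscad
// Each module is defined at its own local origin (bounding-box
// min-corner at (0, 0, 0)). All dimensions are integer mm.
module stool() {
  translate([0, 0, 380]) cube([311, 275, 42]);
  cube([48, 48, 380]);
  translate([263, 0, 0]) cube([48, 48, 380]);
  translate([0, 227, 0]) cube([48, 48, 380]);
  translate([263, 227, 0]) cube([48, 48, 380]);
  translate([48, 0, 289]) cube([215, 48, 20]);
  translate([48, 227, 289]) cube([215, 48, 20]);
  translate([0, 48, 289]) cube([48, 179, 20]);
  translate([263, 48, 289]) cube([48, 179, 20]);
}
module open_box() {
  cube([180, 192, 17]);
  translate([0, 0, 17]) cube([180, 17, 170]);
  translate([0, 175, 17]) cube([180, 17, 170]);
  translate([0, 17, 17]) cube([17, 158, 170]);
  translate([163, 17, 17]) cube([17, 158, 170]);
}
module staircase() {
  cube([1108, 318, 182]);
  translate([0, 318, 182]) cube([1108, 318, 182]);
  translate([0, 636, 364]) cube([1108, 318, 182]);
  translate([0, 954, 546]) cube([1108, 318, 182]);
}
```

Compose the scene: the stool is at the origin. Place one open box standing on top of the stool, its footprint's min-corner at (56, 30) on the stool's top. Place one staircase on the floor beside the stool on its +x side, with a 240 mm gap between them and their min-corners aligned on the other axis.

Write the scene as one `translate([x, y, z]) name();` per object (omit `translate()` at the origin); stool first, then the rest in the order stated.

stool();
translate([56, 30, 422]) open_box();
translate([551, 0, 0]) staircase();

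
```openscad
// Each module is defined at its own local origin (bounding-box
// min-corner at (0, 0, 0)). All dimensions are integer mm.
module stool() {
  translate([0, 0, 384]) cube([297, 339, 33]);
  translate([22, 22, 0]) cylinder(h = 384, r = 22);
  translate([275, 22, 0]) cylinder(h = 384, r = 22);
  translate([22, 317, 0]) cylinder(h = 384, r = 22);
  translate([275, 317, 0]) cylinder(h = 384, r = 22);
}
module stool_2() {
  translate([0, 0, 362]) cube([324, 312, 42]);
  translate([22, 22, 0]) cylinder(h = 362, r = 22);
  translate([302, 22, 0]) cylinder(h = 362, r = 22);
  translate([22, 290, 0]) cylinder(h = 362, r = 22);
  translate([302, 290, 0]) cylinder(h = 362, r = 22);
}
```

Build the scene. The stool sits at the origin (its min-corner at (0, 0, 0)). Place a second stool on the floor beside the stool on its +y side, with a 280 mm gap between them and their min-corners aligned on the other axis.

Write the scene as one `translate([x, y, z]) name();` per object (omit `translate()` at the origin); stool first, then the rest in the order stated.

stool();
translate([0, 619, 0]) stool_2();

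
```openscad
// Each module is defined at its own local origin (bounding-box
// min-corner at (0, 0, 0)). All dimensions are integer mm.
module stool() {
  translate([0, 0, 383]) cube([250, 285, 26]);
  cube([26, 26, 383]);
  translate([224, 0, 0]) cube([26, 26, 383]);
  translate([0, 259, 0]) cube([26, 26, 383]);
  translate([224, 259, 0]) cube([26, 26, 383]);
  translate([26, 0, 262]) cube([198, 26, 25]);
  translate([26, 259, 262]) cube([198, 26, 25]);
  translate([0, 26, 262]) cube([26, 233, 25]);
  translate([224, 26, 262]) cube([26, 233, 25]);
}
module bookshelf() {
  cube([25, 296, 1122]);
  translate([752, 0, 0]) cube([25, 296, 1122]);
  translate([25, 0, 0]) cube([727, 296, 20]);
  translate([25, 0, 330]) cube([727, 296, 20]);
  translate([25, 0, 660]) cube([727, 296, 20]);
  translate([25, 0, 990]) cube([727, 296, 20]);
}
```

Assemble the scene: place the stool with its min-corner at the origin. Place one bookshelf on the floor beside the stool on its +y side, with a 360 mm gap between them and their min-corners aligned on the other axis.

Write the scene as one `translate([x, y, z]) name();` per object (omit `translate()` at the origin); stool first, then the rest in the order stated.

stool();
translate([0, 645, 0]) bookshelf();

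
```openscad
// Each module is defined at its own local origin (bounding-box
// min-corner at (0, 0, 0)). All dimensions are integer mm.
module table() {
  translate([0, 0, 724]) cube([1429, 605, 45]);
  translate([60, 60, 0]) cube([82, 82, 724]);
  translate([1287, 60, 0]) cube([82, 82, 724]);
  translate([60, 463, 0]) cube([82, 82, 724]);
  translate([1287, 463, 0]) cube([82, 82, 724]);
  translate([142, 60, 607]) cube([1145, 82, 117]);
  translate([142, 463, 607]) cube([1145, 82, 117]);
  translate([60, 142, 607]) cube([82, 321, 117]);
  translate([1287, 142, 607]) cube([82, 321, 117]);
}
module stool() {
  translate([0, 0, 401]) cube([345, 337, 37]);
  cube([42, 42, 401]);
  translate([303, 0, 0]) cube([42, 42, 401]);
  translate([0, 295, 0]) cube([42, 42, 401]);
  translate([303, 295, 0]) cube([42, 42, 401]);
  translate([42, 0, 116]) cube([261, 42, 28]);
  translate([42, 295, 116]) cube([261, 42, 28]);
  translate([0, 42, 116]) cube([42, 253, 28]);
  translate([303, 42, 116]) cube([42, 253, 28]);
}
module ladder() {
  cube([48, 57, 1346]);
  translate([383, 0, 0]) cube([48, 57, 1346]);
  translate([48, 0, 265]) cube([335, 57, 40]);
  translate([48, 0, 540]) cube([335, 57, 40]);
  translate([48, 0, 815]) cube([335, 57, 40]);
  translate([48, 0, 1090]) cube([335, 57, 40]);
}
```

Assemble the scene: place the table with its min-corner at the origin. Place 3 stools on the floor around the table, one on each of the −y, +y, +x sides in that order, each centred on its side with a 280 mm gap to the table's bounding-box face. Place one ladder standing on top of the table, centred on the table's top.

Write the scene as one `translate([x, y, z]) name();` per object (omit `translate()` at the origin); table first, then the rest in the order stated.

table();
translate([542, -617, 0]) stool();
translate([542, 885, 0]) stool();
translate([1709, 134, 0]) stool();
translate([499, 274, 769]) ladder();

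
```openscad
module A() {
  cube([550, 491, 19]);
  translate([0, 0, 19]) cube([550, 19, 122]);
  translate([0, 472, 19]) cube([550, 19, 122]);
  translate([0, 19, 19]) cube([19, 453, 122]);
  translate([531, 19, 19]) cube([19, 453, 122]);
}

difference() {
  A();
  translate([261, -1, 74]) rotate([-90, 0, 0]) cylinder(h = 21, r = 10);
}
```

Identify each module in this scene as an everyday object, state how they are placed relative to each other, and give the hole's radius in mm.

A is an open box. The open box has a circular hole through its front wall. The hole's radius is 10 mm.

The subtracted cylinder has r = 10 mm.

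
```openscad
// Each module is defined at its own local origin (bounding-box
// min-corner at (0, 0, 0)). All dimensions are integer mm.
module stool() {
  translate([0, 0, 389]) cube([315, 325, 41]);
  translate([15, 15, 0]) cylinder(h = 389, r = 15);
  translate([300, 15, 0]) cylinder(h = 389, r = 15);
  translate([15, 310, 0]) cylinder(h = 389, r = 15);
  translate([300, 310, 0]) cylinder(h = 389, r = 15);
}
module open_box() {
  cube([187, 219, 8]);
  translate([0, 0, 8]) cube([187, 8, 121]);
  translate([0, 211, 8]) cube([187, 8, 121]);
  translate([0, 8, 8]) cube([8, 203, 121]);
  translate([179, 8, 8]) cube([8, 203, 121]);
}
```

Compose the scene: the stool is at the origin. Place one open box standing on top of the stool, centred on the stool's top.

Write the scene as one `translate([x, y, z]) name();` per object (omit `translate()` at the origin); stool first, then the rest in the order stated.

stool();
translate([64, 53, 430]) open_box();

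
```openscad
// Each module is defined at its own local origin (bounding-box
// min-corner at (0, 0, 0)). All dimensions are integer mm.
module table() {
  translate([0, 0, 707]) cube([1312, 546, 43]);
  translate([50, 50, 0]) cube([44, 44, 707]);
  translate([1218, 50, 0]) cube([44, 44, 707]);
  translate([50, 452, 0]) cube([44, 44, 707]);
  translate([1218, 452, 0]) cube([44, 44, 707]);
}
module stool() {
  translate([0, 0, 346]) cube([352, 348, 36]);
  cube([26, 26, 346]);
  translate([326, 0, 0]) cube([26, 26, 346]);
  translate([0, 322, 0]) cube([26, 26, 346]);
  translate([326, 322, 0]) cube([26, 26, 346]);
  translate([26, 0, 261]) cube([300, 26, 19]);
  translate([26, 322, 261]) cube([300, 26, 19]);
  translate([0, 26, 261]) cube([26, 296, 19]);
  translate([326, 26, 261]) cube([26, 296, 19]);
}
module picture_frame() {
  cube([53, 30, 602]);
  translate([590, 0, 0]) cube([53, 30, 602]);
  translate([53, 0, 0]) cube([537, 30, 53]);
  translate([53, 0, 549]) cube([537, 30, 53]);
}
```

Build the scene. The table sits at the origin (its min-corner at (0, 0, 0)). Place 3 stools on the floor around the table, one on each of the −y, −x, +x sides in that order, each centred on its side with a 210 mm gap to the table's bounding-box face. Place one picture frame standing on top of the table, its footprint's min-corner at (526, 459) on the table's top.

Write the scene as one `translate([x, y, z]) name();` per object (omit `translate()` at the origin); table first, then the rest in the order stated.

table();
translate([480, -558, 0]) stool();
translate([-562, 99, 0]) stool();
translate([1522, 99, 0]) stool();
translate([526, 459, 750]) picture_frame();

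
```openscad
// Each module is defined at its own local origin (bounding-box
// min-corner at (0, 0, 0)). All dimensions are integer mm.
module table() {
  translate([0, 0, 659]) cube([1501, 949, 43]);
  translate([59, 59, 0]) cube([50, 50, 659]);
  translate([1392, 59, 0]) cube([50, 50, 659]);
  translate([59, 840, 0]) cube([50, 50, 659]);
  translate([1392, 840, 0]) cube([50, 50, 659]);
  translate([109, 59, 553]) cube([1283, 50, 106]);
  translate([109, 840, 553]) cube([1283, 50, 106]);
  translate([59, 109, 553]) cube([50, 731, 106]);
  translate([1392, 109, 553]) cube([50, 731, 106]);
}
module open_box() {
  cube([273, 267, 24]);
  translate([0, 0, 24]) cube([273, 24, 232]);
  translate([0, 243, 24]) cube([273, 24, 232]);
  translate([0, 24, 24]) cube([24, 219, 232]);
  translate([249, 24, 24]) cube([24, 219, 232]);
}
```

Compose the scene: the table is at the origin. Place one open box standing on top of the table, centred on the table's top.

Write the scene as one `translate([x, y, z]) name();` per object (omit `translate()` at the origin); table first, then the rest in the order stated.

table();
translate([614, 341, 702]) open_box();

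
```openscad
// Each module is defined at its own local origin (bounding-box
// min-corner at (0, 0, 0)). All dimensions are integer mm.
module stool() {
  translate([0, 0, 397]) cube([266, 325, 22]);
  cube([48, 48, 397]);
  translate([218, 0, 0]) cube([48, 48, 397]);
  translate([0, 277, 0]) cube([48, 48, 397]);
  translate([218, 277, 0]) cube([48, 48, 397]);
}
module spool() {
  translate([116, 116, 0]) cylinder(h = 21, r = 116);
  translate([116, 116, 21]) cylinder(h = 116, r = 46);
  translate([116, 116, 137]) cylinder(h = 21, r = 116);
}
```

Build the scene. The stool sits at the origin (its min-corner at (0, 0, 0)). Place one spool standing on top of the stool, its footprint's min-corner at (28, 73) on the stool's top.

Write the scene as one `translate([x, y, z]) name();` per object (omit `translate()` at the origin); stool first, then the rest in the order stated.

stool();
translate([28, 73, 419]) spool();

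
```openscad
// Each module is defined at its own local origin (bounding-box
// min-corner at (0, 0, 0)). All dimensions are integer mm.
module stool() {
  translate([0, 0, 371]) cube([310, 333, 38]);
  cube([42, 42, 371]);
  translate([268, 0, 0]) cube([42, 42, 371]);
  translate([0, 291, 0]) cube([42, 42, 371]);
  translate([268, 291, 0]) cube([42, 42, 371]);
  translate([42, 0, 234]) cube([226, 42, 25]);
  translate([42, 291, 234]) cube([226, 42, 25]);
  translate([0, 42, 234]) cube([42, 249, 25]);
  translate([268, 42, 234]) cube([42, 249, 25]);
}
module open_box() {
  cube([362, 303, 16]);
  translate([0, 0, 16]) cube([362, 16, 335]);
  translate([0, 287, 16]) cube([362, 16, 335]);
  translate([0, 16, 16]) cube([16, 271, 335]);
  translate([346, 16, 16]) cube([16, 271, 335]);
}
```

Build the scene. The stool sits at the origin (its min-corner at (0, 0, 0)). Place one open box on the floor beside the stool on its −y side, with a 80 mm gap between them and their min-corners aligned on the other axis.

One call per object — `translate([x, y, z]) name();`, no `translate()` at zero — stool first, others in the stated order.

stool();
translate([0, -383, 0]) open_box();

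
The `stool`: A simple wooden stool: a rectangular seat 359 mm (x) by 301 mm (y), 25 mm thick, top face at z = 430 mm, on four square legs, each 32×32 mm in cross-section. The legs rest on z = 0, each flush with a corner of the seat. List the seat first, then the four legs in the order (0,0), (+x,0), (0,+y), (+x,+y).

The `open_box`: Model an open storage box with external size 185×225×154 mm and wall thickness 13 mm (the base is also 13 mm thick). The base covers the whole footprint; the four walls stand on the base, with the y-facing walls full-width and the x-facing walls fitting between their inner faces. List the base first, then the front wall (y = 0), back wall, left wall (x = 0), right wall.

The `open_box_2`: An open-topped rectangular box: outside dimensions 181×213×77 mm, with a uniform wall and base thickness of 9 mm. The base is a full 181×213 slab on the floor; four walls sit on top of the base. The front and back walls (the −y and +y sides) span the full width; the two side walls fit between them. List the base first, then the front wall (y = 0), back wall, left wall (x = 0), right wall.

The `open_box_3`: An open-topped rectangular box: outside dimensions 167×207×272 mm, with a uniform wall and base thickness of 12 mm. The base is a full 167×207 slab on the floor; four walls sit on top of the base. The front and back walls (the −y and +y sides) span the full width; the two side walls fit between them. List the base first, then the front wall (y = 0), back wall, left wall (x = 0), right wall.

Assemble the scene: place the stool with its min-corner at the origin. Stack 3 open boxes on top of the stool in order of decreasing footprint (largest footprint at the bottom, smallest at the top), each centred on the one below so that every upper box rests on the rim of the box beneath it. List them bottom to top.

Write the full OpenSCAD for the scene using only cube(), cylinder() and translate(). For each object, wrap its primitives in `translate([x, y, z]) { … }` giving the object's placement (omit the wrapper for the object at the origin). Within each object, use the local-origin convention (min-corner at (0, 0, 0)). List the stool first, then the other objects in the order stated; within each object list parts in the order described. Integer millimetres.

translate([0, 0, 405]) cube([359, 301, 25]);
cube([32, 32, 405]);
translate([327, 0, 0]) cube([32, 32, 405]);
translate([0, 269, 0]) cube([32, 32, 405]);
translate([327, 269, 0]) cube([32, 32, 405]);
translate([87, 38, 430]) {
  cube([185, 225, 13]);
  translate([0, 0, 13]) cube([185, 13, 141]);
  translate([0, 212, 13]) cube([185, 13, 141]);
  translate([0, 13, 13]) cube([13, 199, 141]);
  translate([172, 13, 13]) cube([13, 199, 141]);
}
translate([89, 44, 584]) {
  cube([181, 213, 9]);
  translate([0, 0, 9]) cube([181, 9, 68]);
  translate([0, 204, 9]) cube([181, 9, 68]);
  translate([0, 9, 9]) cube([9, 195, 68]);
  translate([172, 9, 9]) cube([9, 195, 68]);
}
translate([96, 47, 661]) {
  cube([167, 207, 12]);
  translate([0, 0, 12]) cube([167, 12, 260]);
  translate([0, 195, 12]) cube([167, 12, 260]);
  translate([0, 12, 12]) cube([12, 183, 260]);
  translate([155, 12, 12]) cube([12, 183, 260]);
}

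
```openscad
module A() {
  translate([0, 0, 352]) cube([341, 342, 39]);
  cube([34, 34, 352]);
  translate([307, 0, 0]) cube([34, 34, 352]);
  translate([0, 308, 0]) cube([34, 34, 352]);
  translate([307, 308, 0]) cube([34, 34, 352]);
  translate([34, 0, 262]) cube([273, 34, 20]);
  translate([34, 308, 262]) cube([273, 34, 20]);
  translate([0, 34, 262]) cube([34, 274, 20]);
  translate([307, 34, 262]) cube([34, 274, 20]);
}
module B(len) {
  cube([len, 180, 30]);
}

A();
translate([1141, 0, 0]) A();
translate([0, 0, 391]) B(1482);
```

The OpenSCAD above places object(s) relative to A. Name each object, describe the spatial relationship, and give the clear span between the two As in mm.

A is a stool. B is a beam. A beam spans the tops of two stools. The clear span between the two stools is 800 mm.

Second stool starts at x = 1141; first ends at x = 341; clear span = 1141 − 341 = 800 mm.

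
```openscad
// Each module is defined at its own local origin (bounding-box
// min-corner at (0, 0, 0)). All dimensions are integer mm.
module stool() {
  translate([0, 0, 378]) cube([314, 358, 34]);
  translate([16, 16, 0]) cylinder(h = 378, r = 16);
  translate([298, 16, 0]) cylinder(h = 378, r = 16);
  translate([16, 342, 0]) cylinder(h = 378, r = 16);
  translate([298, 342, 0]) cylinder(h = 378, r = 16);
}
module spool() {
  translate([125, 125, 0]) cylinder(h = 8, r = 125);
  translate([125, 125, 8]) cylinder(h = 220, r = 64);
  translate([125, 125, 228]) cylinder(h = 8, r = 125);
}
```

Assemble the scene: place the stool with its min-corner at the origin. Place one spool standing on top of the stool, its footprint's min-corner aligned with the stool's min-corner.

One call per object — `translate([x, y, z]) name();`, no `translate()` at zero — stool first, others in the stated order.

stool();
translate([0, 0, 412]) spool();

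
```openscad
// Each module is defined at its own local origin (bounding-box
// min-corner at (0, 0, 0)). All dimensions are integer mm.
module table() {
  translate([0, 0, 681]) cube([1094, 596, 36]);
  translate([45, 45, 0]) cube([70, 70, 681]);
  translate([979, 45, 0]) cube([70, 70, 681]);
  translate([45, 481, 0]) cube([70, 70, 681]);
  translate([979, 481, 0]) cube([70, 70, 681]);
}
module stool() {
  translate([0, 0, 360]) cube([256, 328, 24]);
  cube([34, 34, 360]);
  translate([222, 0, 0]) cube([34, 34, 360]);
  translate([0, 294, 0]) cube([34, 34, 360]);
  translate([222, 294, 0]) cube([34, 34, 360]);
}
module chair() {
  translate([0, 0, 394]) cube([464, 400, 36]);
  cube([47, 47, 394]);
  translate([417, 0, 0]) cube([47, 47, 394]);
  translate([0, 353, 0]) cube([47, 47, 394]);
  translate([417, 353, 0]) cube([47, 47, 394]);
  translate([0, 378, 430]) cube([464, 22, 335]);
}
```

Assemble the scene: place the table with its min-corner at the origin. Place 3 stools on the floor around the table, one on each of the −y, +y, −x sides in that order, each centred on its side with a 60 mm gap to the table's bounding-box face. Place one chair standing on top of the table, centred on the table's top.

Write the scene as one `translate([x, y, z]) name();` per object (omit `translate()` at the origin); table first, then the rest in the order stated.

table();
translate([419, -388, 0]) stool();
translate([419, 656, 0]) stool();
translate([-316, 134, 0]) stool();
translate([315, 98, 717]) chair();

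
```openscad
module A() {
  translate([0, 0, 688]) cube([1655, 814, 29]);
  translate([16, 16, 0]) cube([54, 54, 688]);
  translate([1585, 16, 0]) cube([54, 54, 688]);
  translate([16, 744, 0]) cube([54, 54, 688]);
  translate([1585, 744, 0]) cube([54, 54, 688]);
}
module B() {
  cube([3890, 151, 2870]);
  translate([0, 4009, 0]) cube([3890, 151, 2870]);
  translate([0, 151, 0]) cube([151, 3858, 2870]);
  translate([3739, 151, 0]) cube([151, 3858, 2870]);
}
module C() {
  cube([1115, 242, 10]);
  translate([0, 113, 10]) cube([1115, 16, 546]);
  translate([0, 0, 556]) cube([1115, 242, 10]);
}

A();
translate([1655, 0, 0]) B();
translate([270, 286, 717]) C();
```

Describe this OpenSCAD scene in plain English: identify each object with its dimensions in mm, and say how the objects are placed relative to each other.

A is a rectangular dining table. The top is 1655×814×29 mm with its upper surface at z = 717 mm. It stands on four 54×54 mm square legs, each inset 16 mm from the nearest pair of top edges, running from the floor to the underside of the top.

B is a box-shaped house frame (walls only): outside footprint 3890×4160 mm, wall height 2870 mm, wall thickness 151 mm. The two y-facing walls run the full x-width; the two x-facing walls fit between the inner faces of the y-facing walls.

C is an I-beam lying along x, 1115 mm long. Overall section height 566 mm. Two flanges 242 mm wide (y) and 10 mm thick, one on the floor and one at the top; a web 16 mm thick runs between them, centred on the flange width.

The house frame is against the table's +x side, with their −y faces flush. The I-beam is on top of the table, centred.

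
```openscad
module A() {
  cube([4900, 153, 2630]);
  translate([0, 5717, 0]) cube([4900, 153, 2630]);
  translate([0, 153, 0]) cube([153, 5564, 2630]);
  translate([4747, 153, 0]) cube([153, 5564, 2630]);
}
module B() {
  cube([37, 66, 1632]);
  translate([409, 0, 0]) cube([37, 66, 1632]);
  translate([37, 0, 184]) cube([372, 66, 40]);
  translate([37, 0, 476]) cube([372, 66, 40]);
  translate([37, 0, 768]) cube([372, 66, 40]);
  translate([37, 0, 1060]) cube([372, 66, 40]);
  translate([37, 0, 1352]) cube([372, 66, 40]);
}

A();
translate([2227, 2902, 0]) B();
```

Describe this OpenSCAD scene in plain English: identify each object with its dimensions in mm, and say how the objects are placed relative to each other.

A is the wall frame of a small rectangular building: four walls, each 2630 mm tall and 153 mm thick, enclosing a footprint 4900 mm (x) by 5870 mm (y) outside-to-outside, with no floor or roof. The front and back walls (the −y and +y sides) span the full width; the two side walls fit between them.

B is a straight ladder. Two 37×66 mm vertical rails, 1632 mm tall, stand 446 mm apart (outside-to-outside) with their front faces coplanar on the −y side. 5 rungs, each 66 mm deep and 40 mm tall, span between the inner faces of the rails, front faces flush with the rails. The lowest rung's underside is at z = 184 mm and rungs are spaced 292 mm apart (underside to underside).

The ladder sits inside the house frame, centred.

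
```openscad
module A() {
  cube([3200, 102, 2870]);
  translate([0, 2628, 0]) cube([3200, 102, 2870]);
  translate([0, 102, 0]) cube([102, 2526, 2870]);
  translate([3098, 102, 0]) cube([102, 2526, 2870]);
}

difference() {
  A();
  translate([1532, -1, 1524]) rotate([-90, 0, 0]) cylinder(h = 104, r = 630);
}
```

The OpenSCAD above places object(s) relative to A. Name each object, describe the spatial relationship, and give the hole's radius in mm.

The subtracted cylinder has r = 630 mm.

A is a house frame. The house frame has a circular hole through its front wall. The hole's radius is 630 mm.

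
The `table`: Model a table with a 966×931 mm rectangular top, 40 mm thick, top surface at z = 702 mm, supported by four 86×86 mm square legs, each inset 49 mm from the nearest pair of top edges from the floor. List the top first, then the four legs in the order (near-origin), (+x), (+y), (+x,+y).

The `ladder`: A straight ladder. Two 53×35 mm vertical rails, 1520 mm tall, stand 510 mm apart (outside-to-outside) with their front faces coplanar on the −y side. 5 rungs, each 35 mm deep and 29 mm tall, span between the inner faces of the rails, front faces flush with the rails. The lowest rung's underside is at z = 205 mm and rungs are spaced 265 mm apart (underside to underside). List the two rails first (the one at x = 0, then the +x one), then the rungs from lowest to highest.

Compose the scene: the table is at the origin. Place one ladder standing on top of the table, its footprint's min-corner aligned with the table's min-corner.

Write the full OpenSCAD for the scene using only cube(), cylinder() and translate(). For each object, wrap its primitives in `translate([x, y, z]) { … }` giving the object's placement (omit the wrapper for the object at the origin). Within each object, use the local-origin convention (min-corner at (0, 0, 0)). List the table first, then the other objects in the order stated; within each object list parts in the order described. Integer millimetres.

translate([0, 0, 662]) cube([966, 931, 40]);
translate([49, 49, 0]) cube([86, 86, 662]);
translate([831, 49, 0]) cube([86, 86, 662]);
translate([49, 796, 0]) cube([86, 86, 662]);
translate([831, 796, 0]) cube([86, 86, 662]);
translate([0, 0, 702]) {
  cube([53, 35, 1520]);
  translate([457, 0, 0]) cube([53, 35, 1520]);
  translate([53, 0, 205]) cube([404, 35, 29]);
  translate([53, 0, 470]) cube([404, 35, 29]);
  translate([53, 0, 735]) cube([404, 35, 29]);
  translate([53, 0, 1000]) cube([404, 35, 29]);
  translate([53, 0, 1265]) cube([404, 35, 29]);
}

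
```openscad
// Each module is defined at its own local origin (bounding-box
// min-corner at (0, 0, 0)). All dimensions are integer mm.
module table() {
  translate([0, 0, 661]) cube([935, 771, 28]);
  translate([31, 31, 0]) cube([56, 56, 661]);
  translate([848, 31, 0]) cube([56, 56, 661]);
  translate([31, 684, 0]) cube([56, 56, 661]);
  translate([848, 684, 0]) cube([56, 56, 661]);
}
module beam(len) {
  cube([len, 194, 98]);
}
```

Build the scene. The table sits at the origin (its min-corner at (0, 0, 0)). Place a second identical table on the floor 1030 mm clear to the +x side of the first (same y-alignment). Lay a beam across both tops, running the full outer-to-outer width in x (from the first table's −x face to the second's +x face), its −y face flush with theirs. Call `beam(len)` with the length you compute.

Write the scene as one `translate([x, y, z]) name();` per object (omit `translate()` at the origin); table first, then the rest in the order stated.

table();
translate([1965, 0, 0]) table();
translate([0, 0, 689]) beam(2900);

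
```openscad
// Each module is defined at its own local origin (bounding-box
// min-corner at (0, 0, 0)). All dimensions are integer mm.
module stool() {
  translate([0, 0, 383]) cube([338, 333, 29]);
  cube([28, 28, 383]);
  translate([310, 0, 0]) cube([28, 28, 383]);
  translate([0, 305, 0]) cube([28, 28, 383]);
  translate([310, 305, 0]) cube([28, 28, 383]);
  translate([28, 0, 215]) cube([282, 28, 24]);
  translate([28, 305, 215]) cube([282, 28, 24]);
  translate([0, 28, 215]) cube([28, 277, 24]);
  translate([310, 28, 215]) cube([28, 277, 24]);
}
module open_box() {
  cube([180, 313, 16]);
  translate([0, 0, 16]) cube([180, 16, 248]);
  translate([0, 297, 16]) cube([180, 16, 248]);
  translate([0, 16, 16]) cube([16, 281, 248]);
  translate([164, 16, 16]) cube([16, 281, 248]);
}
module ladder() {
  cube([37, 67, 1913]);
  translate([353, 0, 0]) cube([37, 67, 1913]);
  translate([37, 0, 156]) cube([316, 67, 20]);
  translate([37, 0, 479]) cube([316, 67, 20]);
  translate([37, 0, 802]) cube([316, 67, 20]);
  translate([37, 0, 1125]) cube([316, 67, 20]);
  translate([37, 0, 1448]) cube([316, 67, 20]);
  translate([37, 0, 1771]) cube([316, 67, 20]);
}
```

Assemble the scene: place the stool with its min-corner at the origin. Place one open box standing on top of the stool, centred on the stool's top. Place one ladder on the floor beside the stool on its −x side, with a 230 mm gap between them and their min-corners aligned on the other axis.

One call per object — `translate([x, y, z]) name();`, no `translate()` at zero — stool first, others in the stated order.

stool();
translate([79, 10, 412]) open_box();
translate([-620, 0, 0]) ladder();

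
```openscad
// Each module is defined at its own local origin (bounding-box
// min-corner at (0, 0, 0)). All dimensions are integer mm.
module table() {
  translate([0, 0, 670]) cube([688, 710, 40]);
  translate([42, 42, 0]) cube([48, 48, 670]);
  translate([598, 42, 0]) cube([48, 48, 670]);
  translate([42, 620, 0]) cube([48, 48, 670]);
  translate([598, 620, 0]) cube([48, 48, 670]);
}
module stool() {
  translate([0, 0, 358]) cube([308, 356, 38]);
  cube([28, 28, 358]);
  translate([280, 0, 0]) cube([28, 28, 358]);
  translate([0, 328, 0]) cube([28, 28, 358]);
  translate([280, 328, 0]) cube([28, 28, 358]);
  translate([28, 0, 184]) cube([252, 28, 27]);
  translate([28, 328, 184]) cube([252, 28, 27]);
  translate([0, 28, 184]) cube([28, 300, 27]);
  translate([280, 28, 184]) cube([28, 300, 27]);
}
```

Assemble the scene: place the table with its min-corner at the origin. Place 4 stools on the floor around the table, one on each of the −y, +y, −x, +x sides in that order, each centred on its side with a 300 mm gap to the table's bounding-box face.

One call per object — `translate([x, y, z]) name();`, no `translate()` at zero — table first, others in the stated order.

table();
translate([190, -656, 0]) stool();
translate([190, 1010, 0]) stool();
translate([-608, 177, 0]) stool();
translate([988, 177, 0]) stool();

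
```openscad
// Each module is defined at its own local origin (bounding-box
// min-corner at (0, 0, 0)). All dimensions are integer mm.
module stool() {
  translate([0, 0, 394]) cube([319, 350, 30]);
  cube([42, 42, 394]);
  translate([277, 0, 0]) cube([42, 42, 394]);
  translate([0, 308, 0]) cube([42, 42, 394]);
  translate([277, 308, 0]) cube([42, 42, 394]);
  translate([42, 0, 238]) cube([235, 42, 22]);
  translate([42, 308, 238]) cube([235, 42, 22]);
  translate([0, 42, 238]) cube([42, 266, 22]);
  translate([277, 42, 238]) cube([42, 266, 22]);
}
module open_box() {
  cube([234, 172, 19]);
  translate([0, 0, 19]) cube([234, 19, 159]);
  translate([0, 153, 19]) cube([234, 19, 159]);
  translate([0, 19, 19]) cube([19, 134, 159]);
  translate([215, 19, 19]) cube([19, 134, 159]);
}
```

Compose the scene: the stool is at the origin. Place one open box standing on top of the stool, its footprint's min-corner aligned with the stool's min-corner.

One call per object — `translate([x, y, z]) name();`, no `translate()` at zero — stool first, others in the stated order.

stool();
translate([0, 0, 424]) open_box();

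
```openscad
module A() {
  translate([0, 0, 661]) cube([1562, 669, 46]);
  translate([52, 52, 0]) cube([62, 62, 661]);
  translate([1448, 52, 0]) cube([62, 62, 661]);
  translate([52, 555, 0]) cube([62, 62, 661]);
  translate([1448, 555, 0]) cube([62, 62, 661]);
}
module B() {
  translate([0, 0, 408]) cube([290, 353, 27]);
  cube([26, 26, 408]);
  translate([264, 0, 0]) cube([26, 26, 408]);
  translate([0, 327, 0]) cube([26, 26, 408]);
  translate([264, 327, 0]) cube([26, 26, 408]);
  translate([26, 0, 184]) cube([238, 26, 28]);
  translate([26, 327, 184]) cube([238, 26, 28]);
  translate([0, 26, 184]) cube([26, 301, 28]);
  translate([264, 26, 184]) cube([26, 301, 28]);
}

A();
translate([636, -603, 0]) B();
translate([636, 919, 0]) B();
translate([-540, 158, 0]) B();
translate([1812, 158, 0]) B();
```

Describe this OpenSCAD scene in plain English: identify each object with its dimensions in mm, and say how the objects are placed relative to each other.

A is a rectangular dining table. The top is 1562×669×46 mm with its upper surface at z = 707 mm. It stands on four 62×62 mm square legs, each inset 52 mm from the nearest pair of top edges, running from the floor to the underside of the top.

B is a four-legged stool. The seat is 290×353 mm, 27 mm thick, top at z = 435 mm. It stands on four square legs, each 26×26 mm in cross-section, from z = 0 to the seat underside, each flush with a corner of the seat. Four stretchers, 26 mm wide and 28 mm tall, connect adjacent legs with their undersides at z = 184 mm, each running between the inner faces of the legs it joins and aligned with the legs' outer faces on the other axis.

Four stools sit around the table at the −y, +y, −x, +x sides.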